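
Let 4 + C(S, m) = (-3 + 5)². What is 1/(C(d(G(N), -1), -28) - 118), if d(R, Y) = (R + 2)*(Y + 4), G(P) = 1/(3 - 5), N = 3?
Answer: -1/118 ≈ -0.0084746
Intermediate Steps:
G(P) = -½ (G(P) = 1/(-2) = -½)
d(R, Y) = (2 + R)*(4 + Y)
C(S, m) = 0 (C(S, m) = -4 + (-3 + 5)² = -4 + 2² = -4 + 4 = 0)
1/(C(d(G(N), -1), -28) - 118) = 1/(0 - 118) = 1/(-118) = -1/118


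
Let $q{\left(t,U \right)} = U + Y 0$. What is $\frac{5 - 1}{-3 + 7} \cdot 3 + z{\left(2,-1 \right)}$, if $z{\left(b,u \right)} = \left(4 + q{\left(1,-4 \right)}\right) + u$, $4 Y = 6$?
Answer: $2$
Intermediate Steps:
$Y = \frac{3}{2}$ ($Y = \frac{1}{4} \cdot 6 = \frac{3}{2} \approx 1.5$)
$q{\left(t,U \right)} = U$ ($q{\left(t,U \right)} = U + \frac{3}{2} \cdot 0 = U + 0 = U$)
$z{\left(b,u \right)} = u$ ($z{\left(b,u \right)} = \left(4 - 4\right) + u = 0 + u = u$)
$\frac{5 - 1}{-3 + 7} \cdot 3 + z{\left(2,-1 \right)} = \frac{5 - 1}{-3 + 7} \cdot 3 - 1 = \frac{4}{4} \cdot 3 - 1 = 4 \cdot \frac{1}{4} \cdot 3 - 1 = 1 \cdot 3 - 1 = 3 - 1 = 2$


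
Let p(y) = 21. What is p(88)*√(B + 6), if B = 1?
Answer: 21*√7 ≈ 55.561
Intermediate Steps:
p(88)*√(B + 6) = 21*√(1 + 6) = 21*√7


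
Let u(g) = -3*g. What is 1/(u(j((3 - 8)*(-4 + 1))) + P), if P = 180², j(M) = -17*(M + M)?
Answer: 1/33930 ≈ 2.9472e-5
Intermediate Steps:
j(M) = -34*M
P = 32400
1/(u(j((3 - 8)*(-4 + 1))) + P) = 1/(-(-102)*(3 - 8)*(-4 + 1) + 32400) = 1/(-(-102)*(-5*(-3)) + 32400) = 1/(-(-102)*15 + 32400) = 1/(-3*(-510) + 32400) = 1/(1530 + 32400) = 1/33930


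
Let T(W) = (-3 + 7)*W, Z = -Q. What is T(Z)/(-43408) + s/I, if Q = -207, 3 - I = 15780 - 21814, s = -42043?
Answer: -457500295/65513524 ≈ -6.9833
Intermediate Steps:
I = 6037 (I = 3 - (15780 - 21814) = 3 - 1*(-6034) = 3 + 6034 = 6037)
Z = 207 (Z = -1*(-207) = 207)
T(W) = 4*W
T(Z)/(-43408) + s/I = (4*207)/(-43408) - 42043/6037 = 828*(-1/43408) - 42043*1/6037 = -207/10852 - 42043/6037 = -457500295/65513524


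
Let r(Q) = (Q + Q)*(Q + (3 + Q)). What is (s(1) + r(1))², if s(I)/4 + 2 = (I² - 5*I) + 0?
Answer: 196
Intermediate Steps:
s(I) = -8 - 20*I + 4*I² (s(I) = -8 + 4*((I² - 5*I) + 0) = -8 + 4*(I² - 5*I) = -8 + (-20*I + 4*I²) = -8 - 20*I + 4*I²)
r(Q) = 2*Q*(3 + 2*Q) (r(Q) = (2*Q)*(3 + 2*Q) = 2*Q*(3 + 2*Q))
(s(1) + r(1))² = ((-8 - 20*1 + 4*1²) + 2*1*(3 + 2*1))² = ((-8 - 20 + 4*1) + 2*1*(3 + 2))² = ((-8 - 20 + 4) + 2*1*5)² = (-24 + 10)² = (-14)² = 196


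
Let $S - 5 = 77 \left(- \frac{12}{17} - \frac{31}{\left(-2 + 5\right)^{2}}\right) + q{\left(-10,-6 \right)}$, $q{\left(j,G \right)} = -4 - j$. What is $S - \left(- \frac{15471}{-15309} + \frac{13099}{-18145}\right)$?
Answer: $- \frac{18006726268}{58299885} \approx -308.86$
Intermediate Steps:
$S = - \frac{47212}{153}$ ($S = 5 + \left(77 \left(- \frac{12}{17} - \frac{31}{\left(-2 + 5\right)^{2}}\right) - -6\right) = 5 + \left(77 \left(\left(-12\right) \frac{1}{17} - \frac{31}{3^{2}}\right) + \left(-4 + 10\right)\right) = 5 + \left(77 \left(- \frac{12}{17} - \frac{31}{9}\right) + 6\right) = 5 + \left(77 \left(- \frac{635}{153}\right) + 6\right) = 5 + \left(- \frac{48895}{153} + 6\right) = 5 - \frac{47977}{153} = - \frac{47212}{153} \approx -308.58$)
$S - \left(- \frac{15471}{-15309} + \frac{13099}{-18145}\right) = - \frac{47212}{153} - \left(- \frac{15471}{-15309} + \frac{13099}{-18145}\right) = - \frac{47212}{153} - \left(\left(-15471\right) \left(- \frac{1}{15309}\right) + 13099 \left(- \frac{1}{18145}\right)\right) = - \frac{47212}{153} - \left(\frac{191}{189} - \frac{13099}{18145}\right) = - \frac{47212}{153} - \frac{989984}{3429405} = - \frac{18006726268}{58299885}$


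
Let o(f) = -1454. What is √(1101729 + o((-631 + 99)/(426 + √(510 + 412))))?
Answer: 5*√44011 ≈ 1048.9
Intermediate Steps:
√(1101729 + o((-631 + 99)/(426 + √(510 + 412)))) = √(1101729 - 1454) = √1100275 = 5*√44011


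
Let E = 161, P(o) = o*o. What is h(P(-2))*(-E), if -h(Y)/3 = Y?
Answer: 1932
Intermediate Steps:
P(o) = o**2
h(Y) = -3*Y
h(P(-2))*(-E) = (-3*(-2)**2)*(-1*161) = -3*4*(-161) = -12*(-161) = 1932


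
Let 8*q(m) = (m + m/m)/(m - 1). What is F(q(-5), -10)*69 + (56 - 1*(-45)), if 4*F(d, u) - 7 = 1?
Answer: 239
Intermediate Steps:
q(m) = (1 + m)/(8*(-1 + m)) (q(m) = ((m + m/m)/(m - 1))/8 = ((m + 1)/(-1 + m))/8 = ((1 + m)/(-1 + m))/8 = (1 + m)/(8*(-1 + m)))
F(d, u) = 2 (F(d, u) = 7/4 + (1/4)*1 = 7/4 + 1/4 = 2)
F(q(-5), -10)*69 + (56 - 1*(-45)) = 2*69 + (56 - 1*(-45)) = 138 + (56 + 45) = 138 + 101 = 239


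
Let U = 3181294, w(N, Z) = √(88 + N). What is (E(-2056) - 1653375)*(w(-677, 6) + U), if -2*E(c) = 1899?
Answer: -5262892605903 - 3308649*I*√589/2 ≈ -5.2629e+12 - 4.0149e+7*I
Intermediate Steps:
E(c) = -1899/2 (E(c) = -½*1899 = -1899/2)
(E(-2056) - 1653375)*(w(-677, 6) + U) = (-1899/2 - 1653375)*(√(88 - 677) + 3181294) = -3308649*(√(-589) + 3181294)/2 = -3308649*(I*√589 + 3181294)/2 = -3308649*(3181294 + I*√589)/2 = -5262892605903 - 3308649*I*√589/2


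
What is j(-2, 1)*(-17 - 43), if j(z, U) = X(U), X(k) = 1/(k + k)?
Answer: -30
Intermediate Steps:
X(k) = 1/(2*k)
j(z, U) = 1/(2*U)
j(-2, 1)*(-17 - 43) = ((½)/1)*(-17 - 43) = ((½)*1)*(-60) = (½)*(-60) = -30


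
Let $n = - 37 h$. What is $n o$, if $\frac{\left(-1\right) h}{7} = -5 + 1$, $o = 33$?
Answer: $-34188$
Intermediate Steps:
$h = 28$ ($h = - 7 \left(-5 + 1\right) = \left(-7\right) \left(-4\right) = 28$)
$n = -1036$ ($n = \left(-37\right) 28 = -1036$)
$n o = \left(-1036\right) 33 = -34188$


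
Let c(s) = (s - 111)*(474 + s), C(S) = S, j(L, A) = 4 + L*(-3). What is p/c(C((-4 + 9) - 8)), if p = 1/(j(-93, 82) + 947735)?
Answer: -1/50902878492 ≈ -1.9645e-11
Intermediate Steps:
j(L, A) = 4 - 3*L
p = 1/948018 (p = 1/((4 - 3*(-93)) + 947735) = 1/((4 + 279) + 947735) = 1/(283 + 947735) = 1/948018 ≈ 1.0548e-6)
c(s) = (-111 + s)*(474 + s)
p/c(C((-4 + 9) - 8)) = 1/(948018*(-52614 + ((-4 + 9) - 8)² + 363*((-4 + 9) - 8))) = 1/(948018*(-52614 + (5 - 8)² + 363*(5 - 8))) = 1/(948018*(-52614 + (-3)² + 363*(-3))) = 1/(948018*(-52614 + 9 - 1089)) = (1/948018)/(-53694) = (1/948018)*(-1/53694) = -1/50902878492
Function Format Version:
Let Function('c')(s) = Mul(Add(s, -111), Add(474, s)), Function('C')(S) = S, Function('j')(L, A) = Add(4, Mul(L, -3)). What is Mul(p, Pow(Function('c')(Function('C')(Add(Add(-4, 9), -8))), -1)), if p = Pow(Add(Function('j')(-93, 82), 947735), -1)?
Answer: Rational(-1, 50902878492) ≈ -1.9645e-11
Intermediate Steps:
Function('j')(L, A) = Add(4, Mul(-3, L))
p = Rational(1, 948018) (p = Pow(Add(Add(4, Mul(-3, -93)), 947735), -1) = Pow(Add(Add(4, 279), 947735), -1) = Pow(Add(283, 947735), -1) = Pow(948018, -1) = Rational(1, 948018) ≈ 1.0548e-6)
Function('c')(s) = Mul(Add(-111, s), Add(474, s))
Mul(p, Pow(Function('c')(Function('C')(Add(Add(-4, 9), -8))), -1)) = Mul(Rational(1, 948018), Pow(Add(-52614, Pow(Add(Add(-4, 9), -8), 2), Mul(363, Add(Add(-4, 9), -8))), -1)) = Mul(Rational(1, 948018), Pow(Add(-52614, Pow(Add(5, -8), 2), Mul(363, Add(5, -8))), -1)) = Mul(Rational(1, 948018), Pow(Add(-52614, Pow(-3, 2), Mul(363, -3)), -1)) = Mul(Rational(1, 948018), Pow(Add(-52614, 9, -1089), -1)) = Mul(Rational(1, 948018), Pow(-53694, -1)) = Mul(Rational(1, 948018), Rational(-1, 53694)) = Rational(-1, 50902878492)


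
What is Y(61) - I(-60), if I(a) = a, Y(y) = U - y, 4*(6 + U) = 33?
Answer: 5/4 ≈ 1.2500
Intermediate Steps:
U = 9/4 (U = -6 + (¼)*33 = -6 + 33/4 = 9/4 ≈ 2.2500)
Y(y) = 9/4 - y
Y(61) - I(-60) = (9/4 - 1*61) - 1*(-60) = (9/4 - 61) + 60 = -235/4 + 60 = 5/4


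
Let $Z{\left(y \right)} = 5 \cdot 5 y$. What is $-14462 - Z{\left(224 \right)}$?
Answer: $-20062$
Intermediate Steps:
$Z{\left(y \right)} = 25 y$
$-14462 - Z{\left(224 \right)} = -14462 - 25 \cdot 224 = -14462 - 5600 = -20062$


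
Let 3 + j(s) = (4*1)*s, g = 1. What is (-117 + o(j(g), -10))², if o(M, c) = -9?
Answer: 15876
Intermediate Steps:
j(s) = -3 + 4*s (j(s) = -3 + (4*1)*s = -3 + 4*s)
(-117 + o(j(g), -10))² = (-117 - 9)² = (-126)² = 15876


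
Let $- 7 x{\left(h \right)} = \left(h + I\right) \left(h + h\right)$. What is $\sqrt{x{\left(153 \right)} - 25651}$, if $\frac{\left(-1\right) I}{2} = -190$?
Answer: $\frac{i \sqrt{2398585}}{7} \approx 221.25 i$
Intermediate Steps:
$I = 380$ ($I = \left(-2\right) \left(-190\right) = 380$)
$x{\left(h \right)} = - \frac{2 h \left(380 + h\right)}{7}$ ($x{\left(h \right)} = - \frac{\left(h + 380\right) \left(h + h\right)}{7} = - \frac{\left(380 + h\right) 2 h}{7} = - \frac{2 h \left(380 + h\right)}{7}$)
$\sqrt{x{\left(153 \right)} - 25651} = \sqrt{\left(- \frac{2}{7}\right) 153 \left(380 + 153\right) - 25651} = \sqrt{\left(- \frac{2}{7}\right) 153 \cdot 533 - 25651} = \sqrt{- \frac{163098}{7} - 25651} = \sqrt{- \frac{342655}{7}} = \frac{i \sqrt{2398585}}{7}$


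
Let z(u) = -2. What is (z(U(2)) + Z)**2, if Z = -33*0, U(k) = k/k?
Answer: 4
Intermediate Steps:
U(k) = 1
Z = 0
(z(U(2)) + Z)**2 = (-2 + 0)**2 = (-2)**2 = 4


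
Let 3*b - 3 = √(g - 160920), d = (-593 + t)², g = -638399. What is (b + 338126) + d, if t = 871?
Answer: 415411 + 23*I*√1511/3 ≈ 4.1541e+5 + 298.02*I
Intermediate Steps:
d = 77284 (d = (-593 + 871)² = 278² = 77284)
b = 1 + 23*I*√1511/3 (b = 1 + √(-638399 - 160920)/3 = 1 + √(-799319)/3 = 1 + (23*I*√1511)/3 = 1 + 23*I*√1511/3 ≈ 1.0 + 298.02*I)
(b + 338126) + d = ((1 + 23*I*√1511/3) + 338126) + 77284 = (338127 + 23*I*√1511/3) + 77284 = 415411 + 23*I*√1511/3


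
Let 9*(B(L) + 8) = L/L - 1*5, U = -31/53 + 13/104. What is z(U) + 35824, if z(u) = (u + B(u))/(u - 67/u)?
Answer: 1290410548789/36020901 ≈ 35824.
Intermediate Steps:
U = -195/424 (U = -31*1/53 + 13*(1/104) = -31/53 + ⅛ = -195/424 ≈ -0.45991)
B(L) = -76/9 (B(L) = -8 + (L/L - 1*5)/9 = -8 + (1 - 5)/9 = -8 + (⅑)*(-4) = -8 - 4/9 = -76/9)
z(u) = (-76/9 + u)/(u - 67/u) (z(u) = (u - 76/9)/(u - 67/u) = (-76/9 + u)/(u - 67/u))
z(U) + 35824 = (⅑)*(-195/424)*(-76 + 9*(-195/424))/(-67 + (-195/424)²) + 35824 = (⅑)*(-195/424)*(-76 - 1755/424)/(-67 + 38025/179776) + 35824 = (⅑)*(-195/424)*(-33979/424)/(-12006967/179776) + 35824 = (⅑)*(-195/424)*(-179776/12006967)*(-33979/424) + 35824 = -2208635/36020901 + 35824 = 1290410548789/36020901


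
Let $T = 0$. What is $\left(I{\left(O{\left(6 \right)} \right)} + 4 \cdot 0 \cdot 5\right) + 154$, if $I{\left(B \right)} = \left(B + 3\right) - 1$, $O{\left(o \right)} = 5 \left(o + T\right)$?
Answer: $186$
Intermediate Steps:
$O{\left(o \right)} = 5 o$ ($O{\left(o \right)} = 5 \left(o + 0\right) = 5 o$)
$I{\left(B \right)} = 2 + B$ ($I{\left(B \right)} = \left(3 + B\right) - 1 = 2 + B$)
$\left(I{\left(O{\left(6 \right)} \right)} + 4 \cdot 0 \cdot 5\right) + 154 = \left(\left(2 + 5 \cdot 6\right) + 4 \cdot 0 \cdot 5\right) + 154 = \left(\left(2 + 30\right) + 0 \cdot 5\right) + 154 = \left(32 + 0\right) + 154 = 32 + 154 = 186$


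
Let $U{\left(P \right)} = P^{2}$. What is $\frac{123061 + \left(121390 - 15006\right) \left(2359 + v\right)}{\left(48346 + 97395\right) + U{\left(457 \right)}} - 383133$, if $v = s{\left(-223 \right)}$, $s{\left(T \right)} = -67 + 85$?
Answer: $- \frac{135602132641}{354590} \approx -3.8242 \cdot 10^{5}$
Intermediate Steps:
$s{\left(T \right)} = 18$
$v = 18$
$\frac{123061 + \left(121390 - 15006\right) \left(2359 + v\right)}{\left(48346 + 97395\right) + U{\left(457 \right)}} - 383133 = \frac{123061 + \left(121390 - 15006\right) \left(2359 + 18\right)}{\left(48346 + 97395\right) + 457^{2}} - 383133 = \frac{123061 + 106384 \cdot 2377}{145741 + 208849} - 383133 = \frac{123061 + 252874768}{354590} - 383133 = 252997829 \cdot \frac{1}{354590} - 383133 = \frac{252997829}{354590} - 383133 = - \frac{135602132641}{354590}$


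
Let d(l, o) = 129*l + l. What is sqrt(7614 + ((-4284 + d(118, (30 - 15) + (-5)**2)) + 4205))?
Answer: 5*sqrt(915) ≈ 151.24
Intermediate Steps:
d(l, o) = 130*l
sqrt(7614 + ((-4284 + d(118, (30 - 15) + (-5)**2)) + 4205)) = sqrt(7614 + ((-4284 + 130*118) + 4205)) = sqrt(7614 + ((-4284 + 15340) + 4205)) = sqrt(7614 + (11056 + 4205)) = sqrt(7614 + 15261) = sqrt(22875) = 5*sqrt(915)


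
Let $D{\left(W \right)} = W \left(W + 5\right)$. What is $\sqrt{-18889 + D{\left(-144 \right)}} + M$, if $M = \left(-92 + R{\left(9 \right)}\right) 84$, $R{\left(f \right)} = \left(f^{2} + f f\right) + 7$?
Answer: $6468 + 7 \sqrt{23} \approx 6501.6$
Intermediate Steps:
$D{\left(W \right)} = W \left(5 + W\right)$
$R{\left(f \right)} = 7 + 2 f^{2}$ ($R{\left(f \right)} = \left(f^{2} + f^{2}\right) + 7 = 2 f^{2} + 7 = 7 + 2 f^{2}$)
$M = 6468$ ($M = \left(-92 + \left(7 + 2 \cdot 9^{2}\right)\right) 84 = \left(-92 + \left(7 + 2 \cdot 81\right)\right) 84 = \left(-92 + \left(7 + 162\right)\right) 84 = \left(-92 + 169\right) 84 = 77 \cdot 84 = 6468$)
$\sqrt{-18889 + D{\left(-144 \right)}} + M = \sqrt{-18889 - 144 \left(5 - 144\right)} + 6468 = \sqrt{-18889 - -20016} + 6468 = \sqrt{-18889 + 20016} + 6468 = \sqrt{1127} + 6468 = 7 \sqrt{23} + 6468 = 6468 + 7 \sqrt{23}$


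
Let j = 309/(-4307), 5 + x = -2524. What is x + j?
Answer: -10892712/4307 ≈ -2529.1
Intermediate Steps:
x = -2529 (x = -5 - 2524 = -2529)
j = -309/4307 (j = 309*(-1/4307) = -309/4307 ≈ -0.071744)
x + j = -2529 - 309/4307 = -10892712/4307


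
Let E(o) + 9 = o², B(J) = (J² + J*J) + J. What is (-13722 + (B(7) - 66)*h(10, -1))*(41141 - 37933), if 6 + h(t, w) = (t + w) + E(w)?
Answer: -44645736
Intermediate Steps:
B(J) = J + 2*J² (B(J) = (J² + J²) + J = 2*J² + J = J + 2*J²)
E(o) = -9 + o²
h(t, w) = -15 + t + w + w² (h(t, w) = -6 + ((t + w) + (-9 + w²)) = -6 + (-9 + t + w + w²) = -15 + t + w + w²)
(-13722 + (B(7) - 66)*h(10, -1))*(41141 - 37933) = (-13722 + (7*(1 + 2*7) - 66)*(-15 + 10 - 1 + (-1)²))*(41141 - 37933) = (-13722 + (7*(1 + 14) - 66)*(-15 + 10 - 1 + 1))*3208 = (-13722 + (7*15 - 66)*(-5))*3208 = (-13722 + (105 - 66)*(-5))*3208 = (-13722 + 39*(-5))*3208 = (-13722 - 195)*3208 = -13917*3208 = -44645736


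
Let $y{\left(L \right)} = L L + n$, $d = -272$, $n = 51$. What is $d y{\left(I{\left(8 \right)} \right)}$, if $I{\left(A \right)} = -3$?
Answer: $-16320$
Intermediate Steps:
$y{\left(L \right)} = 51 + L^{2}$ ($y{\left(L \right)} = L L + 51 = L^{2} + 51 = 51 + L^{2}$)
$d y{\left(I{\left(8 \right)} \right)} = - 272 \left(51 + \left(-3\right)^{2}\right) = - 272 \left(51 + 9\right) = \left(-272\right) 60 = -16320$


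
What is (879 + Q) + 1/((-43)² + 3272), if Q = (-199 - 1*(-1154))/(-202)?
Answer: 904384165/1034442 ≈ 874.27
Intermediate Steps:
Q = -955/202 (Q = (-199 + 1154)*(-1/202) = 955*(-1/202) = -955/202 ≈ -4.7277)
(879 + Q) + 1/((-43)² + 3272) = (879 - 955/202) + 1/((-43)² + 3272) = 176603/202 + 1/(1849 + 3272) = 176603/202 + 1/5121 = 904384165/1034442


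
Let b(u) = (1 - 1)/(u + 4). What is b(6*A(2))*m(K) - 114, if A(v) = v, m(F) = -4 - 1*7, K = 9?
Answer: -114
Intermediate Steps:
m(F) = -11 (m(F) = -4 - 7 = -11)
b(u) = 0 (b(u) = 0/(4 + u) = 0)
b(6*A(2))*m(K) - 114 = 0*(-11) - 114 = 0 - 114 = -114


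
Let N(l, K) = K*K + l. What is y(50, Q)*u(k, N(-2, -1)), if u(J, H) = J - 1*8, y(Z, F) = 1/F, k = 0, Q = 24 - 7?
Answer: -8/17 ≈ -0.47059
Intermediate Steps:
N(l, K) = l + K² (N(l, K) = K² + l = l + K²)
Q = 17
u(J, H) = -8 + J (u(J, H) = J - 8 = -8 + J)
y(50, Q)*u(k, N(-2, -1)) = (-8 + 0)/17 = (1/17)*(-8) = -8/17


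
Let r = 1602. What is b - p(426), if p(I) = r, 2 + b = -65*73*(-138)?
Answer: 653206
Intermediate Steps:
b = 654808 (b = -2 - 65*73*(-138) = -2 - 4745*(-138) = -2 + 654810 = 654808)
p(I) = 1602
b - p(426) = 654808 - 1*1602 = 654808 - 1602 = 653206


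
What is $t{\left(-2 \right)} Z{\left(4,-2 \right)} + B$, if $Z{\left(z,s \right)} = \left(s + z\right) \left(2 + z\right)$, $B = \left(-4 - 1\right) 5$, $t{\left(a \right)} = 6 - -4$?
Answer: $95$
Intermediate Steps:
$t{\left(a \right)} = 10$ ($t{\left(a \right)} = 6 + 4 = 10$)
$B = -25$ ($B = \left(-5\right) 5 = -25$)
$Z{\left(z,s \right)} = \left(2 + z\right) \left(s + z\right)$
$t{\left(-2 \right)} Z{\left(4,-2 \right)} + B = 10 \left(4^{2} + 2 \left(-2\right) + 2 \cdot 4 - 8\right) - 25 = 10 \left(16 - 4 + 8 - 8\right) - 25 = 10 \cdot 12 - 25 = 120 - 25 = 95$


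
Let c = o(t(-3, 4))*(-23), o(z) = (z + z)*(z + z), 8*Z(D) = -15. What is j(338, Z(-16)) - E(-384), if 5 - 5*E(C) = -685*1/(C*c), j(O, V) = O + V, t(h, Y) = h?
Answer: 106553527/317952 ≈ 335.12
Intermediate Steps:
Z(D) = -15/8 (Z(D) = (1/8)*(-15) = -15/8)
o(z) = 4*z**2 (o(z) = (2*z)*(2*z) = 4*z**2)
c = -828 (c = (4*(-3)**2)*(-23) = (4*9)*(-23) = 36*(-23) = -828)
E(C) = 1 - 137/(828*C) (E(C) = 1 - (-137)/(C*(-828)) = 1 - (-137)/((-828*C)) = 1 - (-137)*(-1/(828*C)) = 1 - 137/(828*C))
j(338, Z(-16)) - E(-384) = (338 - 15/8) - (-137/828 - 384)/(-384) = 2689/8 - (-1)*(-318089)/(384*828) = 2689/8 - 1*318089/317952 = 2689/8 - 318089/317952 = 106553527/317952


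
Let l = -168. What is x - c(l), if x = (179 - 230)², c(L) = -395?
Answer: 2996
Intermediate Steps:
x = 2601 (x = (-51)² = 2601)
x - c(l) = 2601 - 1*(-395) = 2601 + 395 = 2996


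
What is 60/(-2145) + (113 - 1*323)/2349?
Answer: -13142/111969 ≈ -0.11737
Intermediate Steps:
60/(-2145) + (113 - 1*323)/2349 = 60*(-1/2145) + (113 - 323)*(1/2349) = -4/143 - 210*1/2349 = -4/143 - 70/783 = -13142/111969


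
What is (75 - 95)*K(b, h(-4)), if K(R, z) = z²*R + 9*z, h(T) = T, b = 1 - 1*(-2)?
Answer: -240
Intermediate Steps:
b = 3 (b = 1 + 2 = 3)
K(R, z) = 9*z + R*z² (K(R, z) = R*z² + 9*z = 9*z + R*z²)
(75 - 95)*K(b, h(-4)) = (75 - 95)*(-4*(9 + 3*(-4))) = -(-80)*(9 - 12) = -(-80)*(-3) = -20*12 = -240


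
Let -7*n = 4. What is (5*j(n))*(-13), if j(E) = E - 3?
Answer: 1625/7 ≈ 232.14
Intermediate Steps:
n = -4/7 (n = -⅐*4 = -4/7 ≈ -0.57143)
j(E) = -3 + E
(5*j(n))*(-13) = (5*(-3 - 4/7))*(-13) = (5*(-25/7))*(-13) = -125/7*(-13) = 1625/7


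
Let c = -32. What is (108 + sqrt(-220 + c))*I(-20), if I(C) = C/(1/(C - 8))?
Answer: 60480 + 3360*I*sqrt(7) ≈ 60480.0 + 8889.7*I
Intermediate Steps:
I(C) = C*(-8 + C) (I(C) = C/(1/(-8 + C)) = C*(-8 + C))
(108 + sqrt(-220 + c))*I(-20) = (108 + sqrt(-220 - 32))*(-20*(-8 - 20)) = (108 + sqrt(-252))*(-20*(-28)) = (108 + 6*I*sqrt(7))*560 = 60480 + 3360*I*sqrt(7)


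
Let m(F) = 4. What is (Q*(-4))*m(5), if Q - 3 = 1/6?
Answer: -152/3 ≈ -50.667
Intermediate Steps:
Q = 19/6 (Q = 3 + 1/6 = 3 + ⅙ = 19/6 ≈ 3.1667)
(Q*(-4))*m(5) = ((19/6)*(-4))*4 = -38/3*4 = -152/3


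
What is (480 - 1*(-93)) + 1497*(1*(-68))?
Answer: -101223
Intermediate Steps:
(480 - 1*(-93)) + 1497*(1*(-68)) = (480 + 93) + 1497*(-68) = 573 - 101796 = -101223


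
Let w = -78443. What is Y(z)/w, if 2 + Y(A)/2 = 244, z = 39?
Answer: -484/78443 ≈ -0.0061701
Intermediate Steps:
Y(A) = 484 (Y(A) = -4 + 2*244 = -4 + 488 = 484)
Y(z)/w = 484/(-78443) = 484*(-1/78443) = -484/78443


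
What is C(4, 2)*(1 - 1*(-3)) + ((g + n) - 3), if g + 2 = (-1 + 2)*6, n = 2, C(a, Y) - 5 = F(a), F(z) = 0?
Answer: 23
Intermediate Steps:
C(a, Y) = 5 (C(a, Y) = 5 + 0 = 5)
g = 4 (g = -2 + (-1 + 2)*6 = -2 + 1*6 = -2 + 6 = 4)
C(4, 2)*(1 - 1*(-3)) + ((g + n) - 3) = 5*(1 - 1*(-3)) + ((4 + 2) - 3) = 5*(1 + 3) + (6 - 3) = 5*4 + 3 = 20 + 3 = 23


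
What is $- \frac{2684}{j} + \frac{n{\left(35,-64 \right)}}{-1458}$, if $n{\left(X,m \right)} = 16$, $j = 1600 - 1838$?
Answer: $\frac{977366}{86751} \approx 11.266$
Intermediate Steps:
$j = -238$
$- \frac{2684}{j} + \frac{n{\left(35,-64 \right)}}{-1458} = - \frac{2684}{-238} + \frac{16}{-1458} = \left(-2684\right) \left(- \frac{1}{238}\right) + 16 \left(- \frac{1}{1458}\right) = \frac{1342}{119} - \frac{8}{729} = \frac{977366}{86751}$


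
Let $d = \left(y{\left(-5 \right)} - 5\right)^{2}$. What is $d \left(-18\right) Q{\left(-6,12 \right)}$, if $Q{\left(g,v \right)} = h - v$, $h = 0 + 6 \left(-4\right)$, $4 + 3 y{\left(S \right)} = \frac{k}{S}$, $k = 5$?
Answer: $28800$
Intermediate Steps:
$y{\left(S \right)} = - \frac{4}{3} + \frac{5}{3 S}$ ($y{\left(S \right)} = - \frac{4}{3} + \frac{5 \frac{1}{S}}{3} = - \frac{4}{3} + \frac{5}{3 S}$)
$h = -24$ ($h = 0 - 24 = -24$)
$d = \frac{400}{9}$ ($d = \left(\frac{5 - -20}{3 \left(-5\right)} - 5\right)^{2} = \left(\frac{1}{3} \left(- \frac{1}{5}\right) \left(5 + 20\right) - 5\right)^{2} = \left(\frac{1}{3} \left(- \frac{1}{5}\right) 25 - 5\right)^{2} = \left(- \frac{5}{3} - 5\right)^{2} = \left(- \frac{20}{3}\right)^{2} = \frac{400}{9} \approx 44.444$)
$Q{\left(g,v \right)} = -24 - v$
$d \left(-18\right) Q{\left(-6,12 \right)} = \frac{400}{9} \left(-18\right) \left(-24 - 12\right) = - 800 \left(-24 - 12\right) = \left(-800\right) \left(-36\right) = 28800$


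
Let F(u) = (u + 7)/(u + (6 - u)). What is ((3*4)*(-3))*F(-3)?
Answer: -24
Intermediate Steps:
F(u) = 7/6 + u/6 (F(u) = (7 + u)/6 = (7 + u)*(1/6) = 7/6 + u/6)
((3*4)*(-3))*F(-3) = ((3*4)*(-3))*(7/6 + (1/6)*(-3)) = (12*(-3))*(7/6 - 1/2) = -36*2/3 = -24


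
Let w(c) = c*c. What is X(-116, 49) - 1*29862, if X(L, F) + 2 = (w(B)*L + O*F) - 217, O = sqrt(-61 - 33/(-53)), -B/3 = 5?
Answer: -56181 + 1960*I*sqrt(106)/53 ≈ -56181.0 + 380.74*I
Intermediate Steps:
B = -15 (B = -3*5 = -15)
w(c) = c**2
O = 40*I*sqrt(106)/53 (O = sqrt(-61 - 33*(-1/53)) = sqrt(-61 + 33/53) = sqrt(-3200/53) = 40*I*sqrt(106)/53 ≈ 7.7703*I)
X(L, F) = -219 + 225*L + 40*I*F*sqrt(106)/53 (X(L, F) = -2 + (((-15)**2*L + (40*I*sqrt(106)/53)*F) - 217) = -2 + ((225*L + 40*I*F*sqrt(106)/53) - 217) = -2 + (-217 + 225*L + 40*I*F*sqrt(106)/53) = -219 + 225*L + 40*I*F*sqrt(106)/53)
X(-116, 49) - 1*29862 = (-219 + 225*(-116) + (40/53)*I*49*sqrt(106)) - 1*29862 = (-219 - 26100 + 1960*I*sqrt(106)/53) - 29862 = (-26319 + 1960*I*sqrt(106)/53) - 29862 = -56181 + 1960*I*sqrt(106)/53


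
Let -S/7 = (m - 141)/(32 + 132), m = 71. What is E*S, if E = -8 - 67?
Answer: -18375/82 ≈ -224.09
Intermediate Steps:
E = -75
S = 245/82 (S = -7*(71 - 141)/(32 + 132) = -(-490)/164 = -7*(-35/82) = 245/82 ≈ 2.9878)
E*S = -75*245/82 = -18375/82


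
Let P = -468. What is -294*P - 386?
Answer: 137206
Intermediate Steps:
-294*P - 386 = -294*(-468) - 386 = 137592 - 386 = 137206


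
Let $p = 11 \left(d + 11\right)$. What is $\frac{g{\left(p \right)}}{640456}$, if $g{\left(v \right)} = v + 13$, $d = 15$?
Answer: $\frac{299}{640456} \approx 0.00046685$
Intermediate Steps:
$p = 286$ ($p = 11 \left(15 + 11\right) = 11 \cdot 26 = 286$)
$g{\left(v \right)} = 13 + v$
$\frac{g{\left(p \right)}}{640456} = \frac{13 + 286}{640456} = 299 \cdot \frac{1}{640456} = \frac{299}{640456}$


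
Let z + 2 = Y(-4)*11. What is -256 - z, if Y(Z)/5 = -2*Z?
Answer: -694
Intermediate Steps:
Y(Z) = -10*Z (Y(Z) = 5*(-2*Z) = -10*Z)
z = 438 (z = -2 - 10*(-4)*11 = -2 + 40*11 = -2 + 440 = 438)
-256 - z = -256 - 438 = -694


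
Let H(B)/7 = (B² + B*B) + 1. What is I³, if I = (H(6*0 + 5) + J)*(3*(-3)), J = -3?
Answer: -32339798856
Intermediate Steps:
H(B) = 7 + 14*B² (H(B) = 7*((B² + B*B) + 1) = 7*((B² + B²) + 1) = 7*(2*B² + 1) = 7*(1 + 2*B²) = 7 + 14*B²)
I = -3186 (I = ((7 + 14*(6*0 + 5)²) - 3)*(3*(-3)) = ((7 + 14*(0 + 5)²) - 3)*(-9) = ((7 + 14*5²) - 3)*(-9) = ((7 + 14*25) - 3)*(-9) = ((7 + 350) - 3)*(-9) = (357 - 3)*(-9) = 354*(-9) = -3186)
I³ = (-3186)³ = -32339798856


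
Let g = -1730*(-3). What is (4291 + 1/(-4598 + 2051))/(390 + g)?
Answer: 2732294/3553065 ≈ 0.76900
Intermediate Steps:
g = 5190
(4291 + 1/(-4598 + 2051))/(390 + g) = (4291 + 1/(-4598 + 2051))/(390 + 5190) = (4291 + 1/(-2547))/5580 = (4291 - 1/2547)*(1/5580) = (10929176/2547)*(1/5580) = 2732294/3553065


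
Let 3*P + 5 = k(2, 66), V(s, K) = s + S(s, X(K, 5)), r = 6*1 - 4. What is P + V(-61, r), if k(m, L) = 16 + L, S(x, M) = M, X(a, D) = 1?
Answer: -103/3 ≈ -34.333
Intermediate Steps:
r = 2 (r = 6 - 4 = 2)
V(s, K) = 1 + s (V(s, K) = s + 1 = 1 + s)
P = 77/3 (P = -5/3 + (16 + 66)/3 = -5/3 + (⅓)*82 = -5/3 + 82/3 = 77/3 ≈ 25.667)
P + V(-61, r) = 77/3 + (1 - 61) = 77/3 - 60 = -103/3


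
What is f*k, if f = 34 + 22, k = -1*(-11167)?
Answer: 625352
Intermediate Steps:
k = 11167
f = 56
f*k = 56*11167 = 625352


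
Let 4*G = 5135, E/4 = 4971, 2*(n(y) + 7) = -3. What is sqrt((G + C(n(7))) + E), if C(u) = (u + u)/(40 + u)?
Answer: sqrt(37338959)/42 ≈ 145.49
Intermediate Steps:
n(y) = -17/2 (n(y) = -7 + (1/2)*(-3) = -7 - 3/2 = -17/2)
E = 19884 (E = 4*4971 = 19884)
G = 5135/4 (G = (1/4)*5135 = 5135/4 ≈ 1283.8)
C(u) = 2*u/(40 + u) (C(u) = (2*u)/(40 + u) = 2*u/(40 + u))
sqrt((G + C(n(7))) + E) = sqrt((5135/4 + 2*(-17/2)/(40 - 17/2)) + 19884) = sqrt((5135/4 + 2*(-17/2)/(63/2)) + 19884) = sqrt((5135/4 + 2*(-17/2)*(2/63)) + 19884) = sqrt((5135/4 - 34/63) + 19884) = sqrt(323369/252 + 19884) = sqrt(5334137/252) = sqrt(37338959)/42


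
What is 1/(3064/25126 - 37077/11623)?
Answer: -146019749/447991915 ≈ -0.32594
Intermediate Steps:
1/(3064/25126 - 37077/11623) = 1/(3064*(1/25126) - 37077*1/11623) = 1/(1532/12563 - 37077/11623) = 1/(-447991915/146019749) = -146019749/447991915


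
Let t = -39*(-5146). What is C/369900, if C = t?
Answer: 33449/61650 ≈ 0.54256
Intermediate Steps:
t = 200694
C = 200694
C/369900 = 200694/369900 = 200694*(1/369900) = 33449/61650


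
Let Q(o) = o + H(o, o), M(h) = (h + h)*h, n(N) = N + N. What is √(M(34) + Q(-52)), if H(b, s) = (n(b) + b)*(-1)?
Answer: 4*√151 ≈ 49.153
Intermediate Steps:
n(N) = 2*N
H(b, s) = -3*b (H(b, s) = (2*b + b)*(-1) = (3*b)*(-1) = -3*b)
M(h) = 2*h² (M(h) = (2*h)*h = 2*h²)
Q(o) = -2*o (Q(o) = o - 3*o = -2*o)
√(M(34) + Q(-52)) = √(2*34² - 2*(-52)) = √(2*1156 + 104) = √(2312 + 104) = √2416 = 4*√151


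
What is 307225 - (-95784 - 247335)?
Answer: 650344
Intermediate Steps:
307225 - (-95784 - 247335) = 307225 - 1*(-343119) = 307225 + 343119 = 650344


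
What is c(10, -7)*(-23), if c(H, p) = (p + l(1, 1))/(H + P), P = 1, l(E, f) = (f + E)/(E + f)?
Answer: 138/11 ≈ 12.545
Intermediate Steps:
l(E, f) = 1 (l(E, f) = (E + f)/(E + f) = 1)
c(H, p) = (1 + p)/(1 + H) (c(H, p) = (p + 1)/(H + 1) = (1 + p)/(1 + H))
c(10, -7)*(-23) = ((1 - 7)/(1 + 10))*(-23) = (-6/11)*(-23) = ((1/11)*(-6))*(-23) = -6/11*(-23) = 138/11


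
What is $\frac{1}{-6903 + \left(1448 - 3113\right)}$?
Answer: $- \frac{1}{8568} \approx -0.00011671$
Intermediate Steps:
$\frac{1}{-6903 + \left(1448 - 3113\right)} = \frac{1}{-6903 - 1665} = \frac{1}{-8568} = - \frac{1}{8568}$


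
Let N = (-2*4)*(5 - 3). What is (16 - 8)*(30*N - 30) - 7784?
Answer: -11864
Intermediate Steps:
N = -16 (N = -8*2 = -16)
(16 - 8)*(30*N - 30) - 7784 = (16 - 8)*(30*(-16) - 30) - 7784 = 8*(-480 - 30) - 7784 = 8*(-510) - 7784 = -4080 - 7784 = -11864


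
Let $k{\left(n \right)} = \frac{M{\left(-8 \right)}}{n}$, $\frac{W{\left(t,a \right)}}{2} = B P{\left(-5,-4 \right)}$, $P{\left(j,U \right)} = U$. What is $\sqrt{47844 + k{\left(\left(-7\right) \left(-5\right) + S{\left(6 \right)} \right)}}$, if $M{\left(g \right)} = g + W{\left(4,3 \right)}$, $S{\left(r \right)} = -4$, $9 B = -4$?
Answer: $\frac{2 \sqrt{103450379}}{93} \approx 218.73$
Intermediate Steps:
$B = - \frac{4}{9}$ ($B = \frac{1}{9} \left(-4\right) = - \frac{4}{9} \approx -0.44444$)
$W{\left(t,a \right)} = \frac{32}{9}$ ($W{\left(t,a \right)} = 2 \left(\left(- \frac{4}{9}\right) \left(-4\right)\right) = 2 \cdot \frac{16}{9} = \frac{32}{9}$)
$M{\left(g \right)} = \frac{32}{9} + g$ ($M{\left(g \right)} = g + \frac{32}{9} = \frac{32}{9} + g$)
$k{\left(n \right)} = - \frac{40}{9 n}$ ($k{\left(n \right)} = \frac{\frac{32}{9} - 8}{n} = - \frac{40}{9 n}$)
$\sqrt{47844 + k{\left(\left(-7\right) \left(-5\right) + S{\left(6 \right)} \right)}} = \sqrt{47844 - \frac{40}{9 \left(\left(-7\right) \left(-5\right) - 4\right)}} = \sqrt{47844 - \frac{40}{9 \left(35 - 4\right)}} = \sqrt{47844 - \frac{40}{9 \cdot 31}} = \sqrt{47844 - \frac{40}{279}} = \sqrt{\frac{13348436}{279}} = \frac{2 \sqrt{103450379}}{93}$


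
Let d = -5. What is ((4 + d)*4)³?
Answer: -64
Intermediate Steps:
((4 + d)*4)³ = ((4 - 5)*4)³ = (-1*4)³ = (-4)³ = -64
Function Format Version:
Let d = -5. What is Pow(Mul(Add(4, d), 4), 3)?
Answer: -64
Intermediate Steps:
Pow(Mul(Add(4, d), 4), 3) = Pow(Mul(Add(4, -5), 4), 3) = Pow(Mul(-1, 4), 3) = Pow(-4, 3) = -64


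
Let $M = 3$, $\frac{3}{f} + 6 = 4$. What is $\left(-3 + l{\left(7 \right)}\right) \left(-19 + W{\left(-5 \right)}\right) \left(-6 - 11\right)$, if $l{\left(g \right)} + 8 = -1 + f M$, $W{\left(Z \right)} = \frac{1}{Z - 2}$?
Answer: $- \frac{37587}{7} \approx -5369.6$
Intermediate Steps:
$f = - \frac{3}{2}$ ($f = \frac{3}{-6 + 4} = \frac{3}{-2} = 3 \left(- \frac{1}{2}\right) = - \frac{3}{2} \approx -1.5$)
$W{\left(Z \right)} = \frac{1}{-2 + Z}$
$l{\left(g \right)} = - \frac{27}{2}$ ($l{\left(g \right)} = -8 - \frac{11}{2} = - \frac{27}{2}$)
$\left(-3 + l{\left(7 \right)}\right) \left(-19 + W{\left(-5 \right)}\right) \left(-6 - 11\right) = \left(-3 - \frac{27}{2}\right) \left(-19 + \frac{1}{-2 - 5}\right) \left(-6 - 11\right) = - \frac{33 \left(-19 + \frac{1}{-7}\right) \left(-17\right)}{2} = - \frac{33 \left(-19 - \frac{1}{7}\right) \left(-17\right)}{2} = - \frac{33 \left(\left(- \frac{134}{7}\right) \left(-17\right)\right)}{2} = \left(- \frac{33}{2}\right) \frac{2278}{7} = - \frac{37587}{7}$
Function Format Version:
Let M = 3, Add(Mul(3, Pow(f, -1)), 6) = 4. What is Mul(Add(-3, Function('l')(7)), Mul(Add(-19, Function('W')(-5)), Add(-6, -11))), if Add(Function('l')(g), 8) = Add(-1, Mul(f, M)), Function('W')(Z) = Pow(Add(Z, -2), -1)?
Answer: Rational(-37587, 7) ≈ -5369.6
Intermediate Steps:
f = Rational(-3, 2) (f = Mul(3, Pow(Add(-6, 4), -1)) = Mul(3, Pow(-2, -1)) = Mul(3, Rational(-1, 2)) = Rational(-3, 2) ≈ -1.5000)
Function('W')(Z) = Pow(Add(-2, Z), -1)
Function('l')(g) = Rational(-27, 2) (Function('l')(g) = Add(-8, Add(-1, Mul(Rational(-3, 2), 3))) = Add(-8, Add(-1, Rational(-9, 2))) = Add(-8, Rational(-11, 2)) = Rational(-27, 2))
Mul(Add(-3, Function('l')(7)), Mul(Add(-19, Function('W')(-5)), Add(-6, -11))) = Mul(Add(-3, Rational(-27, 2)), Mul(Add(-19, Pow(Add(-2, -5), -1)), Add(-6, -11))) = Mul(Rational(-33, 2), Mul(Add(-19, Pow(-7, -1)), -17)) = Mul(Rational(-33, 2), Mul(Add(-19, Rational(-1, 7)), -17)) = Mul(Rational(-33, 2), Mul(Rational(-134, 7), -17)) = Mul(Rational(-33, 2), Rational(2278, 7)) = Rational(-37587, 7)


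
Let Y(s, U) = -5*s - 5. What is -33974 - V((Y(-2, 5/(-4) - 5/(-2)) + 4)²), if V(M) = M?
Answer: -34055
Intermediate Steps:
Y(s, U) = -5 - 5*s
-33974 - V((Y(-2, 5/(-4) - 5/(-2)) + 4)²) = -33974 - ((-5 - 5*(-2)) + 4)² = -33974 - ((-5 + 10) + 4)² = -33974 - (5 + 4)² = -33974 - 1*9² = -33974 - 1*81 = -33974 - 81 = -34055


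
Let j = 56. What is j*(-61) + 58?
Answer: -3358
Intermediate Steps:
j*(-61) + 58 = 56*(-61) + 58 = -3416 + 58 = -3358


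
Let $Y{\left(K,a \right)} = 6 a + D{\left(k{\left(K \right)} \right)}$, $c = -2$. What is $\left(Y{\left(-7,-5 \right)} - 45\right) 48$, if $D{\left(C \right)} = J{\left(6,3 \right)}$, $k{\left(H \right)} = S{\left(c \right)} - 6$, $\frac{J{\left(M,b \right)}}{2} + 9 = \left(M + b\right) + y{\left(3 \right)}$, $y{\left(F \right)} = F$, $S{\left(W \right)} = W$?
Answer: $-3312$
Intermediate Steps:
$J{\left(M,b \right)} = -12 + 2 M + 2 b$ ($J{\left(M,b \right)} = -18 + 2 \left(\left(M + b\right) + 3\right) = -18 + 2 \left(3 + M + b\right) = -18 + \left(6 + 2 M + 2 b\right) = -12 + 2 M + 2 b$)
$k{\left(H \right)} = -8$ ($k{\left(H \right)} = -2 - 6 = -8$)
$D{\left(C \right)} = 6$ ($D{\left(C \right)} = -12 + 2 \cdot 6 + 2 \cdot 3 = -12 + 12 + 6 = 6$)
$Y{\left(K,a \right)} = 6 + 6 a$ ($Y{\left(K,a \right)} = 6 a + 6 = 6 + 6 a$)
$\left(Y{\left(-7,-5 \right)} - 45\right) 48 = \left(\left(6 + 6 \left(-5\right)\right) - 45\right) 48 = \left(\left(6 - 30\right) - 45\right) 48 = \left(-24 - 45\right) 48 = \left(-69\right) 48 = -3312$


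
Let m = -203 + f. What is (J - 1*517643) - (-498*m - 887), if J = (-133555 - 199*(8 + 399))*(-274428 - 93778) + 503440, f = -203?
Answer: 78997645384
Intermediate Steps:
m = -406 (m = -203 - 203 = -406)
J = 78998364328 (J = (-133555 - 199*407)*(-368206) + 503440 = (-133555 - 80993)*(-368206) + 503440 = -214548*(-368206) + 503440 = 78997860888 + 503440 = 78998364328)
(J - 1*517643) - (-498*m - 887) = (78998364328 - 1*517643) - (-498*(-406) - 887) = (78998364328 - 517643) - (202188 - 887) = 78997846685 - 1*201301 = 78997846685 - 201301 = 78997645384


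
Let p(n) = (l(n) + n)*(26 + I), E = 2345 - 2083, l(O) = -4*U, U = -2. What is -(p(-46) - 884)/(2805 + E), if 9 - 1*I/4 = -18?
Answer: 5976/3067 ≈ 1.9485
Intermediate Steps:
I = 108 (I = 36 - 4*(-18) = 36 + 72 = 108)
l(O) = 8 (l(O) = -4*(-2) = 8)
E = 262
p(n) = 1072 + 134*n (p(n) = (8 + n)*(26 + 108) = (8 + n)*134 = 1072 + 134*n)
-(p(-46) - 884)/(2805 + E) = -((1072 + 134*(-46)) - 884)/(2805 + 262) = -((1072 - 6164) - 884)/3067 = -(-5092 - 884)/3067 = -(-5976)/3067 = -1*(-5976/3067) = 5976/3067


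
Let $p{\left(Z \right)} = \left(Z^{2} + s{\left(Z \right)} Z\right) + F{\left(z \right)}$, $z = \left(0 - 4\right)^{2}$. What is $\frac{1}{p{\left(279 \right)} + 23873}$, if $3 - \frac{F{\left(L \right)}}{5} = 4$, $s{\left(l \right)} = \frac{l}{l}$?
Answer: $\frac{1}{101988} \approx 9.8051 \cdot 10^{-6}$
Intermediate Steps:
$z = 16$ ($z = \left(-4\right)^{2} = 16$)
$s{\left(l \right)} = 1$
$F{\left(L \right)} = -5$ ($F{\left(L \right)} = 15 - 20 = -5$)
$p{\left(Z \right)} = -5 + Z + Z^{2}$ ($p{\left(Z \right)} = \left(Z^{2} + 1 Z\right) - 5 = \left(Z^{2} + Z\right) - 5 = \left(Z + Z^{2}\right) - 5 = -5 + Z + Z^{2}$)
$\frac{1}{p{\left(279 \right)} + 23873} = \frac{1}{\left(-5 + 279 + 279^{2}\right) + 23873} = \frac{1}{\left(-5 + 279 + 77841\right) + 23873} = \frac{1}{78115 + 23873} = \frac{1}{101988}$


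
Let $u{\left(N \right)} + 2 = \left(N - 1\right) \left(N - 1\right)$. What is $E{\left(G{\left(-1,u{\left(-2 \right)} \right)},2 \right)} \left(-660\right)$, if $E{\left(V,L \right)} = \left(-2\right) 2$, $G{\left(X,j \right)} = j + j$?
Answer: $2640$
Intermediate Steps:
$u{\left(N \right)} = -2 + \left(-1 + N\right)^{2}$ ($u{\left(N \right)} = -2 + \left(N - 1\right) \left(N - 1\right) = -2 + \left(-1 + N\right) \left(-1 + N\right) = -2 + \left(-1 + N\right)^{2}$)
$G{\left(X,j \right)} = 2 j$
$E{\left(V,L \right)} = -4$
$E{\left(G{\left(-1,u{\left(-2 \right)} \right)},2 \right)} \left(-660\right) = \left(-4\right) \left(-660\right) = 2640$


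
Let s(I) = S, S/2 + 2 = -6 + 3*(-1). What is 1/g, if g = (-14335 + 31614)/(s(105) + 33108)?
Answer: 33086/17279 ≈ 1.9148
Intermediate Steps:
S = -22 (S = -4 + 2*(-6 + 3*(-1)) = -4 + 2*(-6 - 3) = -4 + 2*(-9) = -4 - 18 = -22)
s(I) = -22
g = 17279/33086 (g = (-14335 + 31614)/(-22 + 33108) = 17279/33086 ≈ 0.52225)
1/g = 1/(17279/33086) = 33086/17279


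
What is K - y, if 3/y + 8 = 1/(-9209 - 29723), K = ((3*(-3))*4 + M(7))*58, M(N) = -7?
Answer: -258885654/103819 ≈ -2493.6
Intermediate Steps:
K = -2494 (K = ((3*(-3))*4 - 7)*58 = (-9*4 - 7)*58 = (-36 - 7)*58 = -43*58 = -2494)
y = -38932/103819 (y = 3/(-8 + 1/(-9209 - 29723)) = 3/(-8 + 1/(-38932)) = 3/(-8 - 1/38932) = 3/(-311457/38932) = 3*(-38932/311457) = -38932/103819 ≈ -0.37500)
K - y = -2494 - 1*(-38932/103819) = -2494 + 38932/103819 = -258885654/103819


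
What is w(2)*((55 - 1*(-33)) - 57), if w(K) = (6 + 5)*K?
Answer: 682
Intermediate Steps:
w(K) = 11*K
w(2)*((55 - 1*(-33)) - 57) = (11*2)*((55 - 1*(-33)) - 57) = 22*((55 + 33) - 57) = 22*(88 - 57) = 22*31 = 682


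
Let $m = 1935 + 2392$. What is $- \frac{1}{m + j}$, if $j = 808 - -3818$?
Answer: $- \frac{1}{8953} \approx -0.00011169$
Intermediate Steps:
$j = 4626$ ($j = 808 + 3818 = 4626$)
$m = 4327$
$- \frac{1}{m + j} = - \frac{1}{4327 + 4626} = - \frac{1}{8953}$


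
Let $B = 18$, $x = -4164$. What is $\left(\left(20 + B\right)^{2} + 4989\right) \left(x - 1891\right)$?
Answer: $-38951815$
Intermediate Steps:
$\left(\left(20 + B\right)^{2} + 4989\right) \left(x - 1891\right) = \left(\left(20 + 18\right)^{2} + 4989\right) \left(-4164 - 1891\right) = \left(38^{2} + 4989\right) \left(-6055\right) = \left(1444 + 4989\right) \left(-6055\right) = 6433 \left(-6055\right) = -38951815$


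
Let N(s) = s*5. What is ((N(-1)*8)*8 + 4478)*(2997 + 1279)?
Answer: 17779608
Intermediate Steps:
N(s) = 5*s
((N(-1)*8)*8 + 4478)*(2997 + 1279) = (((5*(-1))*8)*8 + 4478)*(2997 + 1279) = (-5*8*8 + 4478)*4276 = (-40*8 + 4478)*4276 = (-320 + 4478)*4276 = 4158*4276 = 17779608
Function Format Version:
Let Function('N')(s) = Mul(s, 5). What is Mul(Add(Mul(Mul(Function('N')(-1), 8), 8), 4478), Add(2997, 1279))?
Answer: 17779608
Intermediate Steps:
Function('N')(s) = Mul(5, s)
Mul(Add(Mul(Mul(Function('N')(-1), 8), 8), 4478), Add(2997, 1279)) = Mul(Add(Mul(Mul(Mul(5, -1), 8), 8), 4478), Add(2997, 1279)) = Mul(Add(Mul(Mul(-5, 8), 8), 4478), 4276) = Mul(Add(Mul(-40, 8), 4478), 4276) = Mul(Add(-320, 4478), 4276) = Mul(4158, 4276) = 17779608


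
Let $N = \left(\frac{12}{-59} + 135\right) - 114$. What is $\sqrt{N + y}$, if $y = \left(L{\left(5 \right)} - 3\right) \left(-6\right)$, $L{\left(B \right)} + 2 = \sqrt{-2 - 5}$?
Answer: $\frac{\sqrt{176823 - 20886 i \sqrt{7}}}{59} \approx 7.2117 - 1.1006 i$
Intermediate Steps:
$L{\left(B \right)} = -2 + i \sqrt{7}$ ($L{\left(B \right)} = -2 + \sqrt{-2 - 5} = -2 + \sqrt{-7} = -2 + i \sqrt{7}$)
$N = \frac{1227}{59}$ ($N = \left(12 \left(- \frac{1}{59}\right) + 135\right) - 114 = \left(- \frac{12}{59} + 135\right) - 114 = \frac{7953}{59} - 114 = \frac{1227}{59} \approx 20.797$)
$y = 30 - 6 i \sqrt{7}$ ($y = \left(\left(-2 + i \sqrt{7}\right) - 3\right) \left(-6\right) = \left(-5 + i \sqrt{7}\right) \left(-6\right) = 30 - 6 i \sqrt{7} \approx 30.0 - 15.875 i$)
$\sqrt{N + y} = \sqrt{\frac{1227}{59} + \left(30 - 6 i \sqrt{7}\right)} = \sqrt{\frac{2997}{59} - 6 i \sqrt{7}}$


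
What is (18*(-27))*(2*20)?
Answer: -19440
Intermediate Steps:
(18*(-27))*(2*20) = -486*40 = -19440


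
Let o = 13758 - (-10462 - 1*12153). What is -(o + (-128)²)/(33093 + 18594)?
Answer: -52757/51687 ≈ -1.0207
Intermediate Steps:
o = 36373 (o = 13758 - (-10462 - 12153) = 13758 - 1*(-22615) = 13758 + 22615 = 36373)
-(o + (-128)²)/(33093 + 18594) = -(36373 + (-128)²)/(33093 + 18594) = -(36373 + 16384)/51687 = -52757/51687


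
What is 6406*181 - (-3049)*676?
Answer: 3220610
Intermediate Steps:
6406*181 - (-3049)*676 = 1159486 - 1*(-2061124) = 1159486 + 2061124 = 3220610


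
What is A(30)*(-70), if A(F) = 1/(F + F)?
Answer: -7/6 ≈ -1.1667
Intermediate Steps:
A(F) = 1/(2*F)
A(30)*(-70) = ((½)/30)*(-70) = ((½)*(1/30))*(-70) = (1/60)*(-70) = -7/6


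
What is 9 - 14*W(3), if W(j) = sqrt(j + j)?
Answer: 9 - 14*sqrt(6) ≈ -25.293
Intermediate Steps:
W(j) = sqrt(2)*sqrt(j) (W(j) = sqrt(2*j) = sqrt(2)*sqrt(j))
9 - 14*W(3) = 9 - 14*sqrt(2)*sqrt(3) = 9 - 14*sqrt(6)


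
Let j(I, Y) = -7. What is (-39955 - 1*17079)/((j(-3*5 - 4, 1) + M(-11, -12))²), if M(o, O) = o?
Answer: -28517/162 ≈ -176.03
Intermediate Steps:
(-39955 - 1*17079)/((j(-3*5 - 4, 1) + M(-11, -12))²) = (-39955 - 1*17079)/((-7 - 11)²) = (-39955 - 17079)/((-18)²) = -57034/324 = -57034*1/324 = -28517/162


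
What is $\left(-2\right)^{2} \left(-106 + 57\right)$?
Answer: $-196$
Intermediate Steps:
$\left(-2\right)^{2} \left(-106 + 57\right) = 4 \left(-49\right) = -196$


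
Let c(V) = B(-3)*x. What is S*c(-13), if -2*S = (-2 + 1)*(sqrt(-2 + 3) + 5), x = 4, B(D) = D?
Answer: -36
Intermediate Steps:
c(V) = -12 (c(V) = -3*4 = -12)
S = 3 (S = -(-2 + 1)*(sqrt(-2 + 3) + 5)/2 = -(-1)*(sqrt(1) + 5)/2 = -(-1)*(1 + 5)/2 = -(-1)*6/2 = -1/2*(-6) = 3)
S*c(-13) = 3*(-12) = -36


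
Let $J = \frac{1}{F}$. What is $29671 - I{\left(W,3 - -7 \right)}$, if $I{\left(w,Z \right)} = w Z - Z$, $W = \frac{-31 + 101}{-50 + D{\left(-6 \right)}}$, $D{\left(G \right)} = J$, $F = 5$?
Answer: $\frac{7394069}{249} \approx 29695.0$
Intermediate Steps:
$J = \frac{1}{5} \approx 0.2$
$D{\left(G \right)} = \frac{1}{5}$
$W = - \frac{350}{249}$ ($W = \frac{-31 + 101}{-50 + \frac{1}{5}} = \frac{70}{- \frac{249}{5}} = 70 \left(- \frac{5}{249}\right) = - \frac{350}{249} \approx -1.4056$)
$I{\left(w,Z \right)} = - Z + Z w$ ($I{\left(w,Z \right)} = Z w - Z = - Z + Z w$)
$29671 - I{\left(W,3 - -7 \right)} = 29671 - \left(3 - -7\right) \left(-1 - \frac{350}{249}\right) = 29671 - \left(3 + 7\right) \left(- \frac{599}{249}\right) = 29671 - 10 \left(- \frac{599}{249}\right) = 29671 - - \frac{5990}{249} = 29671 + \frac{5990}{249} = \frac{7394069}{249}$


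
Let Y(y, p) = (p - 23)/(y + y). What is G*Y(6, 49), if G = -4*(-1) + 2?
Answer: 13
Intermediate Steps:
Y(y, p) = (-23 + p)/(2*y) (Y(y, p) = (-23 + p)/((2*y)) = (-23 + p)*(1/(2*y)) = (-23 + p)/(2*y))
G = 6 (G = 4 + 2 = 6)
G*Y(6, 49) = 6*((1/2)*(-23 + 49)/6) = 6*((1/2)*(1/6)*26) = 6*(13/6) = 13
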